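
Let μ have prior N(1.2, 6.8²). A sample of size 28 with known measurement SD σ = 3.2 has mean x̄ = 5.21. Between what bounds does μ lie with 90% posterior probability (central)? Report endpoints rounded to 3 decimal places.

Posterior precision = 1/6.8² + 28/3.2² = 0.0216 + 2.7344 = 2.7560, so posterior SD = 0.6024.
Posterior mean = (1.2/6.8² + 28·5.21/3.2²) / 2.7560 = 5.1785.
Interval: 5.1785 ± 1.645 × 0.6024 → [4.188, 6.169].

[4.188, 6.169]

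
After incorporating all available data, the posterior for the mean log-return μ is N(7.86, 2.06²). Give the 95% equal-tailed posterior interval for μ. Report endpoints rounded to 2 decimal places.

The posterior is symmetric, so the 95% equal-tailed interval is μ = 7.86 ± z·2.06 with z = 1.960.
Half-width: 1.960 × 2.06 = 4.04.
7.86 − 4.04 = 3.82; 7.86 + 4.04 = 11.90.

[3.82, 11.90]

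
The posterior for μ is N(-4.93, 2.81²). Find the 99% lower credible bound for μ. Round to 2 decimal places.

Need L with P(μ ≥ L) = 0.99: L = -4.93 − z_{0.01}·2.81.
z = 2.326; L = -4.93 − 2.326 × 2.81 = -11.47.

-11.47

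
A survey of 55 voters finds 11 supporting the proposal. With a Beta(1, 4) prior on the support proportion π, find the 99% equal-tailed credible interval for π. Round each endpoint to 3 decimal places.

Posterior: Beta(1+11, 4+44) = Beta(12, 48).
Equal-tailed 99% interval: the 0.005 and 0.995 quantiles of Beta(12, 48).
Posterior mean ≈ 0.200, SD ≈ 0.051; a Normal approximation gives roughly [0.068, 0.332].
Exact: F⁻¹(0.005) = 0.088; F⁻¹(0.995) = 0.348.

[0.088, 0.348]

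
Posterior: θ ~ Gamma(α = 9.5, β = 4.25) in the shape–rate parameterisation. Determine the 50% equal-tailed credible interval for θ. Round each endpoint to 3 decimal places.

Posterior: Gamma(shape 9.5, rate 4.25).
Equal-tailed 50% interval: Gamma(9.5, 4.25) quantiles at 0.25 and 0.75.
Posterior mean ≈ 2.235, SD ≈ 0.725; a Normal approximation gives roughly [1.746, 2.724].
Exact: lower = 1.713; upper = 2.673.

[1.713, 2.673]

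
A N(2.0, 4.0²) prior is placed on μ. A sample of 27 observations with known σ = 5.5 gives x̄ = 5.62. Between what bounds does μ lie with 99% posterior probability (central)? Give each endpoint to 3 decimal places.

Posterior precision = 1/4.0² + 27/5.5² = 0.0625 + 0.8926 = 0.9551, so posterior SD = 1.0233.
Posterior mean = (2.0/4.0² + 27·5.62/5.5²) / 0.9551 = 5.3831.
Interval: 5.3831 ± 2.576 × 1.0233 → [2.747, 8.019].

[2.747, 8.019]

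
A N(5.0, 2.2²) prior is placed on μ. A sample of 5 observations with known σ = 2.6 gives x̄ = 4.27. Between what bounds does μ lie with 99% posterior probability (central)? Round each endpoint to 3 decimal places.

Posterior precision = 1/2.2² + 5/2.6² = 0.2066 + 0.7396 = 0.9463, so posterior SD = 1.0280.
Posterior mean = (5.0/2.2² + 5·4.27/2.6²) / 0.9463 = 4.4294.
Interval: 4.4294 ± 2.576 × 1.0280 → [1.781, 7.077].

[1.781, 7.077]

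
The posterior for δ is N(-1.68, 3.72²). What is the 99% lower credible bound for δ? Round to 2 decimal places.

Need L with P(δ ≥ L) = 0.99: L = -1.68 − z_{0.01}·3.72.
z = 2.326; L = -1.68 − 2.326 × 3.72 = -10.33.

-10.33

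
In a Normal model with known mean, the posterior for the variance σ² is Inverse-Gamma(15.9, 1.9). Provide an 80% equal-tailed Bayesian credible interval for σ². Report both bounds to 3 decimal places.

Inverse-Gamma(15.9, 1.9) quantiles: F⁻¹(0.1) and F⁻¹(0.9).
Equivalently, 1/σ² ~ Gamma(15.9, rate = 1.9); invert its 0.9 and 0.1 quantiles.
Posterior mean ≈ 0.128, SD ≈ 0.034; a Normal approximation gives roughly [0.084, 0.171].
Exact: lower = 0.090; upper = 0.172.

[0.090, 0.172]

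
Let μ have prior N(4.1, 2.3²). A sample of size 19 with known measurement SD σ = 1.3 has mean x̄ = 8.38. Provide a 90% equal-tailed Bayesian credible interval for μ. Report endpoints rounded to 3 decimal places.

[7.823, 8.796]

Posterior precision = 1/2.3² + 19/1.3² = 0.1890 + 11.2426 = 11.4316, so posterior SD = 0.2958.
Posterior mean = (4.1/2.3² + 19·8.38/1.3²) / 11.4316 = 8.3092.
Interval: 8.3092 ± 1.645 × 0.2958 → [7.823, 8.796].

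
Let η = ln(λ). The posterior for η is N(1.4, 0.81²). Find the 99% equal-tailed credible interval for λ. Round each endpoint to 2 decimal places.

On the log scale the 99% interval is 1.4 ± 2.576 × 0.81 = [-0.6864, 3.4864].
Exponentiate: [e^-0.6864, e^3.4864] = [0.50, 32.67].

[0.50, 32.67]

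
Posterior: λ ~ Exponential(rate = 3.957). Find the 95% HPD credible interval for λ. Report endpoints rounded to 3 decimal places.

[0.000, 0.757]

The exponential density is strictly decreasing on [0, ∞), so the HPD interval is anchored at 0: [0, q] with P(λ ≤ q) = 0.95.
q = −ln(1 − 0.95) / 3.957 = 2.9957 / 3.957 = 0.757.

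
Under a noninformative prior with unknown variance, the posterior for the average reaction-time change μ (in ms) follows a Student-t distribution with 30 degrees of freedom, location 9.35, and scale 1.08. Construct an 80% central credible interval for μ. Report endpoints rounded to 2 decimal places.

[7.93, 10.77]

The t_30 distribution is symmetric; the 80% interval is 9.35 ± t·1.08 with t_{0.9,30} = 1.310.
Half-width: 1.310 × 1.08 = 1.42.
9.35 − 1.42 = 7.93; 9.35 + 1.42 = 10.77.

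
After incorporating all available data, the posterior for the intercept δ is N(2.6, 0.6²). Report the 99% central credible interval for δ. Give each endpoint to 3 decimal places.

The posterior is symmetric, so the 99% equal-tailed interval is δ = 2.6 ± z·0.6 with z = 2.576.
Half-width: 2.576 × 0.6 = 1.545.
2.6 − 1.545 = 1.055; 2.6 + 1.545 = 4.145.

[1.055, 4.145]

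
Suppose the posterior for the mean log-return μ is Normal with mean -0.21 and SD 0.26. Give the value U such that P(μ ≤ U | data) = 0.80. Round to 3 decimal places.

0.009

Need U with P(μ ≤ U) = 0.80: U = -0.21 + z_{0.2}·0.26.
z = 0.842; U = -0.21 + 0.842 × 0.26 = 0.009.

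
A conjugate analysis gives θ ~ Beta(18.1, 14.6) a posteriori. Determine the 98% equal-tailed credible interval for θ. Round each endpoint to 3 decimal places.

Posterior: Beta(18.1, 14.6).
Equal-tailed 98% interval: the 0.01 and 0.99 quantiles of Beta(18.1, 14.6).
Posterior mean ≈ 0.554, SD ≈ 0.086; a Normal approximation gives roughly [0.354, 0.753].
Exact: F⁻¹(0.01) = 0.353; F⁻¹(0.99) = 0.744.

[0.353, 0.744]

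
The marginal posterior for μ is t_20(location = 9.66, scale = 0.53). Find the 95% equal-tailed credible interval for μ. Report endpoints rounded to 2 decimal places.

[8.55, 10.77]

The t_20 distribution is symmetric; the 95% interval is 9.66 ± t·0.53 with t_{0.975,20} = 2.086.
Half-width: 2.086 × 0.53 = 1.11.
9.66 − 1.11 = 8.55; 9.66 + 1.11 = 10.77.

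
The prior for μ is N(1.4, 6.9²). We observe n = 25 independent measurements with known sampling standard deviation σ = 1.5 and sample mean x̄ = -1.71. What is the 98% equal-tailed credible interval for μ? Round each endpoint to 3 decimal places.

[-2.401, -1.007]

Posterior precision = 1/6.9² + 25/1.5² = 0.0210 + 11.1111 = 11.1321, so posterior SD = 0.2997.
Posterior mean = (1.4/6.9² + 25·-1.71/1.5²) / 11.1321 = -1.7041.
Interval: -1.7041 ± 2.326 × 0.2997 → [-2.401, -1.007].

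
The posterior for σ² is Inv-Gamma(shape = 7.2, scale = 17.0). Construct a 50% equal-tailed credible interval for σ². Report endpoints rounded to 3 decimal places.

Inverse-Gamma(7.2, 17.0) quantiles: F⁻¹(0.25) and F⁻¹(0.75).
Equivalently, 1/σ² ~ Gamma(7.2, rate = 17.0); invert its 0.75 and 0.25 quantiles.
Posterior mean ≈ 2.742, SD ≈ 1.202; a Normal approximation gives roughly [1.931, 3.553].
Exact: lower = 1.935; upper = 3.234.

[1.935, 3.234]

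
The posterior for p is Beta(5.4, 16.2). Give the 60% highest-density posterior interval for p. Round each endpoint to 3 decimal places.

The posterior is unimodal and skewed, so the HPD interval has equal density at both endpoints and is the shortest 60% interval.
Solving f(0.154) = f(0.307) with F(0.307) − F(0.154) = 0.60 gives [0.154, 0.307].
For comparison, the equal-tailed interval is [0.170, 0.326]; the HPD is narrower and shifted toward the mode.

[0.154, 0.307]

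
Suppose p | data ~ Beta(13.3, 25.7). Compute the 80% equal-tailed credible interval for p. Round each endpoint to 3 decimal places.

Posterior: Beta(13.3, 25.7).
Equal-tailed 80% interval: the 0.1 and 0.9 quantiles of Beta(13.3, 25.7).
Posterior mean ≈ 0.341, SD ≈ 0.075; a Normal approximation gives roughly [0.245, 0.437].
Exact: F⁻¹(0.1) = 0.246; F⁻¹(0.9) = 0.440.

[0.246, 0.440]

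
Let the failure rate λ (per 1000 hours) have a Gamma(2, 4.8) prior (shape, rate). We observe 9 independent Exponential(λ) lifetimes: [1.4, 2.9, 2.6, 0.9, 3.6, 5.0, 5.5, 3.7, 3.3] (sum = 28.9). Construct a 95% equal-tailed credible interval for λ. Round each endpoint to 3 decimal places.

[0.163, 0.546]

Posterior: Gamma(2+9, 4.8+28.9) = Gamma(11, 33.7) (shape, rate).
Equal-tailed 95% interval: Gamma(11, 33.7) quantiles at 0.025 and 0.975.
Posterior mean ≈ 0.326, SD ≈ 0.098; a Normal approximation gives roughly [0.134, 0.519].
Exact: lower = 0.163; upper = 0.546.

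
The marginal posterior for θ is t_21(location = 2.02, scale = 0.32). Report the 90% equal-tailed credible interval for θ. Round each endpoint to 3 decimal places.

The t_21 distribution is symmetric; the 90% interval is 2.02 ± t·0.32 with t_{0.95,21} = 1.721.
Half-width: 1.721 × 0.32 = 0.551.
2.02 − 0.551 = 1.469; 2.02 + 0.551 = 2.571.

[1.469, 2.571]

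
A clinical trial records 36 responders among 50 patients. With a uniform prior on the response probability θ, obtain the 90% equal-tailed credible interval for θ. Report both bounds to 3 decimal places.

Posterior: Beta(1+36, 1+14) = Beta(37, 15).
Equal-tailed 90% interval: the 0.05 and 0.95 quantiles of Beta(37, 15).
Posterior mean ≈ 0.712, SD ≈ 0.062; a Normal approximation gives roughly [0.609, 0.814].
Exact: F⁻¹(0.05) = 0.605; F⁻¹(0.95) = 0.809.

[0.605, 0.809]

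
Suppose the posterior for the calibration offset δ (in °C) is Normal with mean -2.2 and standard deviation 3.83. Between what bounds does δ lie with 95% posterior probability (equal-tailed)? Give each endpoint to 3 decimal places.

[-9.707, 5.307]

The posterior is symmetric, so the 95% equal-tailed interval is δ = -2.2 ± z·3.83 with z = 1.960.
Half-width: 1.960 × 3.83 = 7.507.
-2.2 − 7.507 = -9.707; -2.2 + 7.507 = 5.307.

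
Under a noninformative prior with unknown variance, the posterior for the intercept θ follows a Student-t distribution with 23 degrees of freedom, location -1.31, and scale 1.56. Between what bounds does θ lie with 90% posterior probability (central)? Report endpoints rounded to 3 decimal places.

The t_23 distribution is symmetric; the 90% interval is -1.31 ± t·1.56 with t_{0.95,23} = 1.714.
Half-width: 1.714 × 1.56 = 2.674.
-1.31 − 2.674 = -3.984; -1.31 + 2.674 = 1.364.

[-3.984, 1.364]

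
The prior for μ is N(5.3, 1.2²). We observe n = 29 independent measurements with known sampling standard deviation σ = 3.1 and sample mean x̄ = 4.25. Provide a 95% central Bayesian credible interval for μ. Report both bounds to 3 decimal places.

[3.429, 5.464]

Posterior precision = 1/1.2² + 29/3.1² = 0.6944 + 3.0177 = 3.7121, so posterior SD = 0.5190.
Posterior mean = (5.3/1.2² + 29·4.25/3.1²) / 3.7121 = 4.4464.
Interval: 4.4464 ± 1.960 × 0.5190 → [3.429, 5.464].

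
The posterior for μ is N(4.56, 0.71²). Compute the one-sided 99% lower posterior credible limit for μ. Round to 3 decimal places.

Need L with P(μ ≥ L) = 0.99: L = 4.56 − z_{0.01}·0.71.
z = 2.326; L = 4.56 − 2.326 × 0.71 = 2.908.

2.908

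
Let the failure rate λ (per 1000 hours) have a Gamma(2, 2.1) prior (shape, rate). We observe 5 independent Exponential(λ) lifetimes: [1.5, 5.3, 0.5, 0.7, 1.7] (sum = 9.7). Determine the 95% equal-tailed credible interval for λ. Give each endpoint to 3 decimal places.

[0.239, 1.107]

Posterior: Gamma(2+5, 2.1+9.7) = Gamma(7, 11.8) (shape, rate).
Equal-tailed 95% interval: Gamma(7, 11.8) quantiles at 0.025 and 0.975.
Posterior mean ≈ 0.593, SD ≈ 0.224; a Normal approximation gives roughly [0.154, 1.033].
Exact: lower = 0.239; upper = 1.107.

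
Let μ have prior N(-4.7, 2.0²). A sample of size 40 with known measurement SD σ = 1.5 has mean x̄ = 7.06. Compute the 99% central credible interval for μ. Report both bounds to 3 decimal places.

Posterior precision = 1/2.0² + 40/1.5² = 0.2500 + 17.7778 = 18.0278, so posterior SD = 0.2355.
Posterior mean = (-4.7/2.0² + 40·7.06/1.5²) / 18.0278 = 6.8969.
Interval: 6.8969 ± 2.576 × 0.2355 → [6.290, 7.504].

[6.290, 7.504]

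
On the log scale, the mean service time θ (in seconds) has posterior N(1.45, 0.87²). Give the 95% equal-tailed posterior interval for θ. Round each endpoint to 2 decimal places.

[0.77, 23.46]

On the log scale the 95% interval is 1.45 ± 1.960 × 0.87 = [-0.2552, 3.1552].
Exponentiate: [e^-0.2552, e^3.1552] = [0.77, 23.46].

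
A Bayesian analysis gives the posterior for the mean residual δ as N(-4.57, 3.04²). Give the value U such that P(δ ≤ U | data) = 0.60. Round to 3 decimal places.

Need U with P(δ ≤ U) = 0.60: U = -4.57 + z_{0.4}·3.04.
z = 0.253; U = -4.57 + 0.253 × 3.04 = -3.800.

-3.800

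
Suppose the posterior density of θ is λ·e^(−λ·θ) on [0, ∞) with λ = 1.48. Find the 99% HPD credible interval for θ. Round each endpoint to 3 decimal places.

The exponential density is strictly decreasing on [0, ∞), so the HPD interval is anchored at 0: [0, q] with P(θ ≤ q) = 0.99.
q = −ln(1 − 0.99) / 1.48 = 4.6052 / 1.48 = 3.112.

[0.000, 3.112]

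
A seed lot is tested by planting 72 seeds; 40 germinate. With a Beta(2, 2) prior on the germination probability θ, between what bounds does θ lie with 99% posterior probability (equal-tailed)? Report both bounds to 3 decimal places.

[0.406, 0.694]

Posterior: Beta(2+40, 2+32) = Beta(42, 34).
Equal-tailed 99% interval: the 0.005 and 0.995 quantiles of Beta(42, 34).
Posterior mean ≈ 0.553, SD ≈ 0.057; a Normal approximation gives roughly [0.407, 0.699].
Exact: F⁻¹(0.005) = 0.406; F⁻¹(0.995) = 0.694.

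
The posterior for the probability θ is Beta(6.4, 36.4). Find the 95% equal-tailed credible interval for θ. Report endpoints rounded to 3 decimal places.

Posterior: Beta(6.4, 36.4).
Equal-tailed 95% interval: the 0.025 and 0.975 quantiles of Beta(6.4, 36.4).
Posterior mean ≈ 0.150, SD ≈ 0.054; a Normal approximation gives roughly [0.044, 0.255].
Exact: F⁻¹(0.025) = 0.061; F⁻¹(0.975) = 0.269.

[0.061, 0.269]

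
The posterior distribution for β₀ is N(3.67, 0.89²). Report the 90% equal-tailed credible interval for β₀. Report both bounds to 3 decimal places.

[2.206, 5.134]

The posterior is symmetric, so the 90% equal-tailed interval is β₀ = 3.67 ± z·0.89 with z = 1.645.
Half-width: 1.645 × 0.89 = 1.464.
3.67 − 1.464 = 2.206; 3.67 + 1.464 = 5.134.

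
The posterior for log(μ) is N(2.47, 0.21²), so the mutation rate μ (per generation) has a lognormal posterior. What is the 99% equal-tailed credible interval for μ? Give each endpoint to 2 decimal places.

On the log scale the 99% interval is 2.47 ± 2.576 × 0.21 = [1.9291, 3.0109].
Exponentiate: [e^1.9291, e^3.0109] = [6.88, 20.31].

[6.88, 20.31]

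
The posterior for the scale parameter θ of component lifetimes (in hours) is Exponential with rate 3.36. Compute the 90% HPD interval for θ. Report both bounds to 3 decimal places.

The exponential density is strictly decreasing on [0, ∞), so the HPD interval is anchored at 0: [0, q] with P(θ ≤ q) = 0.90.
q = −ln(1 − 0.90) / 3.36 = 2.3026 / 3.36 = 0.685.

[0.000, 0.685]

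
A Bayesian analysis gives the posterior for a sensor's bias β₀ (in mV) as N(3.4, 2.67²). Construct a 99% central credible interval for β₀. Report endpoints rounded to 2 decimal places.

The posterior is symmetric, so the 99% equal-tailed interval is β₀ = 3.4 ± z·2.67 with z = 2.576.
Half-width: 2.576 × 2.67 = 6.88.
3.4 − 6.88 = -3.48; 3.4 + 6.88 = 10.28.

[-3.48, 10.28]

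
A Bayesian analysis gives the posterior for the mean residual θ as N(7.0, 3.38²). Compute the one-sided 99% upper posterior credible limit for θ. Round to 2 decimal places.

Need U with P(θ ≤ U) = 0.99: U = 7.0 + z_{0.01}·3.38.
z = 2.326; U = 7.0 + 2.326 × 3.38 = 14.86.

14.86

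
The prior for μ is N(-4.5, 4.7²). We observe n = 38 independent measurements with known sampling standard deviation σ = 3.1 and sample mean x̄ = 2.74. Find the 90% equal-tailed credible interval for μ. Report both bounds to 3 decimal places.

[1.836, 3.481]

Posterior precision = 1/4.7² + 38/3.1² = 0.0453 + 3.9542 = 3.9995, so posterior SD = 0.5000.
Posterior mean = (-4.5/4.7² + 38·2.74/3.1²) / 3.9995 = 2.6581.
Interval: 2.6581 ± 1.645 × 0.5000 → [1.836, 3.481].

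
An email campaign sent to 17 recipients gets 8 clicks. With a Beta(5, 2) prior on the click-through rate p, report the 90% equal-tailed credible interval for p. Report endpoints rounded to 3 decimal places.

Posterior: Beta(5+8, 2+9) = Beta(13, 11).
Equal-tailed 90% interval: the 0.05 and 0.95 quantiles of Beta(13, 11).
Posterior mean ≈ 0.542, SD ≈ 0.100; a Normal approximation gives roughly [0.378, 0.706].
Exact: F⁻¹(0.05) = 0.375; F⁻¹(0.95) = 0.704.

[0.375, 0.704]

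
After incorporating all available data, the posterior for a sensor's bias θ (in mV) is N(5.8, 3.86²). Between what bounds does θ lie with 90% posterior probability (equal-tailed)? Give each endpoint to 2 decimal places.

The posterior is symmetric, so the 90% equal-tailed interval is θ = 5.8 ± z·3.86 with z = 1.645.
Half-width: 1.645 × 3.86 = 6.35.
5.8 − 6.35 = -0.55; 5.8 + 6.35 = 12.15.

[-0.55, 12.15]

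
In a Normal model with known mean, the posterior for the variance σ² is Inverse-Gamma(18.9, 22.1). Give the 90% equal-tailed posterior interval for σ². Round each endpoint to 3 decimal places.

Inverse-Gamma(18.9, 22.1) quantiles: F⁻¹(0.05) and F⁻¹(0.95).
Equivalently, 1/σ² ~ Gamma(18.9, rate = 22.1); invert its 0.95 and 0.05 quantiles.
Posterior mean ≈ 1.235, SD ≈ 0.300; a Normal approximation gives roughly [0.741, 1.729].
Exact: lower = 0.832; upper = 1.788.

[0.832, 1.788]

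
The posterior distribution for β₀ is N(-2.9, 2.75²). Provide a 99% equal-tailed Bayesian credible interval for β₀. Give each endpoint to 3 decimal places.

The posterior is symmetric, so the 99% equal-tailed interval is β₀ = -2.9 ± z·2.75 with z = 2.576.
Half-width: 2.576 × 2.75 = 7.084.
-2.9 − 7.084 = -9.984; -2.9 + 7.084 = 4.184.

[-9.984, 4.184]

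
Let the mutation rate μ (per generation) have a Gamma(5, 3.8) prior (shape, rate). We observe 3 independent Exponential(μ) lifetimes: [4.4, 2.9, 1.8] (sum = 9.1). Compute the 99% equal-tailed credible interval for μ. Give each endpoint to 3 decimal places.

[0.199, 1.328]

Posterior: Gamma(5+3, 3.8+9.1) = Gamma(8, 12.9) (shape, rate).
Equal-tailed 99% interval: Gamma(8, 12.9) quantiles at 0.005 and 0.995.
Posterior mean ≈ 0.620, SD ≈ 0.219; a Normal approximation gives roughly [0.055, 1.185].
Exact: lower = 0.199; upper = 1.328.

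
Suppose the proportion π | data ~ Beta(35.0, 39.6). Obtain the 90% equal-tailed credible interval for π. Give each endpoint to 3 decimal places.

Posterior: Beta(35.0, 39.6).
Equal-tailed 90% interval: the 0.05 and 0.95 quantiles of Beta(35.0, 39.6).
Posterior mean ≈ 0.469, SD ≈ 0.057; a Normal approximation gives roughly [0.375, 0.564].
Exact: F⁻¹(0.05) = 0.375; F⁻¹(0.95) = 0.564.

[0.375, 0.564]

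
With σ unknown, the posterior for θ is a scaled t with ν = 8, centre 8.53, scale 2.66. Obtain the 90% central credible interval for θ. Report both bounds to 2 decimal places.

The t_8 distribution is symmetric; the 90% interval is 8.53 ± t·2.66 with t_{0.95,8} = 1.860.
Half-width: 1.860 × 2.66 = 4.95.
8.53 − 4.95 = 3.58; 8.53 + 4.95 = 13.48.

[3.58, 13.48]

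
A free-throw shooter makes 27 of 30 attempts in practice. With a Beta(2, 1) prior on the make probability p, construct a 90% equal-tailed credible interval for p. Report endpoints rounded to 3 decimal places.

Posterior: Beta(2+27, 1+3) = Beta(29, 4).
Equal-tailed 90% interval: the 0.05 and 0.95 quantiles of Beta(29, 4).
Posterior mean ≈ 0.879, SD ≈ 0.056; a Normal approximation gives roughly [0.787, 0.971].
Exact: F⁻¹(0.05) = 0.775; F⁻¹(0.95) = 0.956.

[0.775, 0.956]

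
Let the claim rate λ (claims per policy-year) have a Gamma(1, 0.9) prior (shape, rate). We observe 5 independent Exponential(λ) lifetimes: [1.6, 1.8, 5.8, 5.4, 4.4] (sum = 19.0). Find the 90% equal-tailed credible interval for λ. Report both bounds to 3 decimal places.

Posterior: Gamma(1+5, 0.9+19.0) = Gamma(6, 19.9) (shape, rate).
Equal-tailed 90% interval: Gamma(6, 19.9) quantiles at 0.05 and 0.95.
Posterior mean ≈ 0.302, SD ≈ 0.123; a Normal approximation gives roughly [0.099, 0.504].
Exact: lower = 0.131; upper = 0.528.

[0.131, 0.528]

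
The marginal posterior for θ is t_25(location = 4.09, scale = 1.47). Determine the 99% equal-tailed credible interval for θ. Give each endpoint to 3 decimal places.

The t_25 distribution is symmetric; the 99% interval is 4.09 ± t·1.47 with t_{0.995,25} = 2.787.
Half-width: 2.787 × 1.47 = 4.098.
4.09 − 4.098 = -0.008; 4.09 + 4.098 = 8.188.

[-0.008, 8.188]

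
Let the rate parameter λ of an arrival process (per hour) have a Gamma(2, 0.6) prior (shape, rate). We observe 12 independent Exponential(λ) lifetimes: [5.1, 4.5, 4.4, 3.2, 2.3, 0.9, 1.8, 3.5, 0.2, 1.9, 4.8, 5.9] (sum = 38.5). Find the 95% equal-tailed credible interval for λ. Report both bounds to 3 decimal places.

[0.196, 0.569]

Posterior: Gamma(2+12, 0.6+38.5) = Gamma(14, 39.1) (shape, rate).
Equal-tailed 95% interval: Gamma(14, 39.1) quantiles at 0.025 and 0.975.
Posterior mean ≈ 0.358, SD ≈ 0.096; a Normal approximation gives roughly [0.170, 0.546].
Exact: lower = 0.196; upper = 0.569.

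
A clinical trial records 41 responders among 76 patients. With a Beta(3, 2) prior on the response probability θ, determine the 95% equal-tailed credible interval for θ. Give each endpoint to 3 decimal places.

Posterior: Beta(3+41, 2+35) = Beta(44, 37).
Equal-tailed 95% interval: the 0.025 and 0.975 quantiles of Beta(44, 37).
Posterior mean ≈ 0.543, SD ≈ 0.055; a Normal approximation gives roughly [0.435, 0.651].
Exact: F⁻¹(0.025) = 0.435; F⁻¹(0.975) = 0.650.

[0.435, 0.650]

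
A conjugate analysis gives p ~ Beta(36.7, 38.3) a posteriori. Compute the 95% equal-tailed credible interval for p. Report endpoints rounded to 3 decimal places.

Posterior: Beta(36.7, 38.3).
Equal-tailed 95% interval: the 0.025 and 0.975 quantiles of Beta(36.7, 38.3).
Posterior mean ≈ 0.489, SD ≈ 0.057; a Normal approximation gives roughly [0.377, 0.602].
Exact: F⁻¹(0.025) = 0.378; F⁻¹(0.975) = 0.602.

[0.378, 0.602]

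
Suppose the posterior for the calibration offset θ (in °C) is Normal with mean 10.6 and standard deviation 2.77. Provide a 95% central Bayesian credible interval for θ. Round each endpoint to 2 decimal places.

The posterior is symmetric, so the 95% equal-tailed interval is θ = 10.6 ± z·2.77 with z = 1.960.
Half-width: 1.960 × 2.77 = 5.43.
10.6 − 5.43 = 5.17; 10.6 + 5.43 = 16.03.

[5.17, 16.03]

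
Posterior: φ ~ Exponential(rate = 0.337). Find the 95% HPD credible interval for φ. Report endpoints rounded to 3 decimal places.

[0.000, 8.889]

The exponential density is strictly decreasing on [0, ∞), so the HPD interval is anchored at 0: [0, q] with P(φ ≤ q) = 0.95.
q = −ln(1 − 0.95) / 0.337 = 2.9957 / 0.337 = 8.889.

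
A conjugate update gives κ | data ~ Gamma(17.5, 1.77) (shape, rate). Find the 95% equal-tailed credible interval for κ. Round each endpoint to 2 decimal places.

Posterior: Gamma(shape 17.5, rate 1.77).
Equal-tailed 95% interval: Gamma(17.5, 1.77) quantiles at 0.025 and 0.975.
Posterior mean ≈ 9.89, SD ≈ 2.36; a Normal approximation gives roughly [5.25, 14.52].
Exact: lower = 5.81; upper = 15.03.

[5.81, 15.03]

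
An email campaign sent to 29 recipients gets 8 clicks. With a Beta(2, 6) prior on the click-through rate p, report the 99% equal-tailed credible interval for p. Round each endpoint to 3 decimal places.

[0.112, 0.474]

Posterior: Beta(2+8, 6+21) = Beta(10, 27).
Equal-tailed 99% interval: the 0.005 and 0.995 quantiles of Beta(10, 27).
Posterior mean ≈ 0.270, SD ≈ 0.072; a Normal approximation gives roughly [0.085, 0.456].
Exact: F⁻¹(0.005) = 0.112; F⁻¹(0.995) = 0.474.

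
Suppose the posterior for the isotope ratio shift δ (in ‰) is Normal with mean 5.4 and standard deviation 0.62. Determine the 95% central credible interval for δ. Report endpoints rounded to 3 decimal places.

[4.185, 6.615]

The posterior is symmetric, so the 95% equal-tailed interval is δ = 5.4 ± z·0.62 with z = 1.960.
Half-width: 1.960 × 0.62 = 1.215.
5.4 − 1.215 = 4.185; 5.4 + 1.215 = 6.615.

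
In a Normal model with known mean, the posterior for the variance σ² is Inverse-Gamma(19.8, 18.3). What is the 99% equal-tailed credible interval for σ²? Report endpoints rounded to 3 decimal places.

[0.552, 1.792]

Inverse-Gamma(19.8, 18.3) quantiles: F⁻¹(0.005) and F⁻¹(0.995).
Equivalently, 1/σ² ~ Gamma(19.8, rate = 18.3); invert its 0.995 and 0.005 quantiles.
Posterior mean ≈ 0.973, SD ≈ 0.231; a Normal approximation gives roughly [0.379, 1.568].
Exact: lower = 0.552; upper = 1.792.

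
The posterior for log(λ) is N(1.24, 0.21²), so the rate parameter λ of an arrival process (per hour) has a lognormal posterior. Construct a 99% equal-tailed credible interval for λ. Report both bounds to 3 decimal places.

On the log scale the 99% interval is 1.24 ± 2.576 × 0.21 = [0.6991, 1.7809].
Exponentiate: [e^0.6991, e^1.7809] = [2.012, 5.935].

[2.012, 5.935]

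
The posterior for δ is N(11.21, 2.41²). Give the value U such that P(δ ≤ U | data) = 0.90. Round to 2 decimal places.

Need U with P(δ ≤ U) = 0.90: U = 11.21 + z_{0.1}·2.41.
z = 1.282; U = 11.21 + 1.282 × 2.41 = 14.30.

14.30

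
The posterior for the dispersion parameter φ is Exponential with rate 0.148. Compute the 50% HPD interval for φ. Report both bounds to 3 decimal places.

[0.000, 4.683]

The exponential density is strictly decreasing on [0, ∞), so the HPD interval is anchored at 0: [0, q] with P(φ ≤ q) = 0.50.
q = −ln(1 − 0.50) / 0.148 = 0.6931 / 0.148 = 4.683.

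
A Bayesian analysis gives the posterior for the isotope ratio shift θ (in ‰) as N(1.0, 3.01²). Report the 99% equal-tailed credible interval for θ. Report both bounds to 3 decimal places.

[-6.753, 8.753]

The posterior is symmetric, so the 99% equal-tailed interval is θ = 1.0 ± z·3.01 with z = 2.576.
Half-width: 2.576 × 3.01 = 7.753.
1.0 − 7.753 = -6.753; 1.0 + 7.753 = 8.753.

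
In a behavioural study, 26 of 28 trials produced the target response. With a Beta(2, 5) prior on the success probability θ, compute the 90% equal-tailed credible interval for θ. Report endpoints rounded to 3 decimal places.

[0.681, 0.899]

Posterior: Beta(2+26, 5+2) = Beta(28, 7).
Equal-tailed 90% interval: the 0.05 and 0.95 quantiles of Beta(28, 7).
Posterior mean ≈ 0.800, SD ≈ 0.067; a Normal approximation gives roughly [0.690, 0.910].
Exact: F⁻¹(0.05) = 0.681; F⁻¹(0.95) = 0.899.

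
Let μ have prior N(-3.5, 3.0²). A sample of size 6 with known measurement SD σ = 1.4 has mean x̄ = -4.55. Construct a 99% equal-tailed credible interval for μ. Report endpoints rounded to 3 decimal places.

[-5.959, -3.067]

Posterior precision = 1/3.0² + 6/1.4² = 0.1111 + 3.0612 = 3.1723, so posterior SD = 0.5614.
Posterior mean = (-3.5/3.0² + 6·-4.55/1.4²) / 3.1723 = -4.5132.
Interval: -4.5132 ± 2.576 × 0.5614 → [-5.959, -3.067].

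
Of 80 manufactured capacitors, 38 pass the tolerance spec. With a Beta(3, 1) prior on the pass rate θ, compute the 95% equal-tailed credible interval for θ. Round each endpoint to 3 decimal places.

[0.382, 0.594]

Posterior: Beta(3+38, 1+42) = Beta(41, 43).
Equal-tailed 95% interval: the 0.025 and 0.975 quantiles of Beta(41, 43).
Posterior mean ≈ 0.488, SD ≈ 0.054; a Normal approximation gives roughly [0.382, 0.594].
Exact: F⁻¹(0.025) = 0.382; F⁻¹(0.975) = 0.594.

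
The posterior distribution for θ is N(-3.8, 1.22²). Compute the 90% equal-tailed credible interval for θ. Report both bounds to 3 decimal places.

[-5.807, -1.793]

The posterior is symmetric, so the 90% equal-tailed interval is θ = -3.8 ± z·1.22 with z = 1.645.
Half-width: 1.645 × 1.22 = 2.007.
-3.8 − 2.007 = -5.807; -3.8 + 2.007 = -1.793.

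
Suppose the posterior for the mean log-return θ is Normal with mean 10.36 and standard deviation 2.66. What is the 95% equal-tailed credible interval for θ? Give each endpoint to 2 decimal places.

[5.15, 15.57]

The posterior is symmetric, so the 95% equal-tailed interval is θ = 10.36 ± z·2.66 with z = 1.960.
Half-width: 1.960 × 2.66 = 5.21.
10.36 − 5.21 = 5.15; 10.36 + 5.21 = 15.57.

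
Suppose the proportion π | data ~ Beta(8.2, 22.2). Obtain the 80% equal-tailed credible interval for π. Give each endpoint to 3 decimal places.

[0.171, 0.375]

Posterior: Beta(8.2, 22.2).
Equal-tailed 80% interval: the 0.1 and 0.9 quantiles of Beta(8.2, 22.2).
Posterior mean ≈ 0.270, SD ≈ 0.079; a Normal approximation gives roughly [0.168, 0.371].
Exact: F⁻¹(0.1) = 0.171; F⁻¹(0.9) = 0.375.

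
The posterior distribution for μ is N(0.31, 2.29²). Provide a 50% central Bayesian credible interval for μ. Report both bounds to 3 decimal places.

[-1.235, 1.855]

The posterior is symmetric, so the 50% equal-tailed interval is μ = 0.31 ± z·2.29 with z = 0.674.
Half-width: 0.674 × 2.29 = 1.545.
0.31 − 1.545 = -1.235; 0.31 + 1.545 = 1.855.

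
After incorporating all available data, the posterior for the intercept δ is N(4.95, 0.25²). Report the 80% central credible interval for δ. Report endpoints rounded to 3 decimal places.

[4.630, 5.270]

The posterior is symmetric, so the 80% equal-tailed interval is δ = 4.95 ± z·0.25 with z = 1.282.
Half-width: 1.282 × 0.25 = 0.320.
4.95 − 0.320 = 4.630; 4.95 + 0.320 = 5.270.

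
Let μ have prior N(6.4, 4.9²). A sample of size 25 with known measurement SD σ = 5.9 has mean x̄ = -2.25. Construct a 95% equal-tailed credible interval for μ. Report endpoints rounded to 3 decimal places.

[-4.024, 0.473]

Posterior precision = 1/4.9² + 25/5.9² = 0.0416 + 0.7182 = 0.7598, so posterior SD = 1.1472.
Posterior mean = (6.4/4.9² + 25·-2.25/5.9²) / 0.7598 = -1.7759.
Interval: -1.7759 ± 1.960 × 1.1472 → [-4.024, 0.473].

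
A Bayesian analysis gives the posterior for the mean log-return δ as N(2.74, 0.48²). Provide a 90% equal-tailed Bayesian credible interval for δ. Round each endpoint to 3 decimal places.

The posterior is symmetric, so the 90% equal-tailed interval is δ = 2.74 ± z·0.48 with z = 1.645.
Half-width: 1.645 × 0.48 = 0.790.
2.74 − 0.790 = 1.950; 2.74 + 0.790 = 3.530.

[1.950, 3.530]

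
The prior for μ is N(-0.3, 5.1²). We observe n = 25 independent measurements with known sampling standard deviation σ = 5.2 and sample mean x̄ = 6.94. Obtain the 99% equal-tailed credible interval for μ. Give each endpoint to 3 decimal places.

Posterior precision = 1/5.1² + 25/5.2² = 0.0384 + 0.9246 = 0.9630, so posterior SD = 1.0190.
Posterior mean = (-0.3/5.1² + 25·6.94/5.2²) / 0.9630 = 6.6510.
Interval: 6.6510 ± 2.576 × 1.0190 → [4.026, 9.276].

[4.026, 9.276]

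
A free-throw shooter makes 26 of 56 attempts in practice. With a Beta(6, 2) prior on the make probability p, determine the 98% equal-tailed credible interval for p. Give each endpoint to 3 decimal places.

[0.357, 0.643]

Posterior: Beta(6+26, 2+30) = Beta(32, 32).
Equal-tailed 98% interval: the 0.01 and 0.99 quantiles of Beta(32, 32).
Posterior mean ≈ 0.500, SD ≈ 0.062; a Normal approximation gives roughly [0.356, 0.644].
Exact: F⁻¹(0.01) = 0.357; F⁻¹(0.99) = 0.643.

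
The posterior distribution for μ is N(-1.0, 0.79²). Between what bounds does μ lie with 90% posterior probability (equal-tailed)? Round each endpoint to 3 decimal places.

The posterior is symmetric, so the 90% equal-tailed interval is μ = -1.0 ± z·0.79 with z = 1.645.
Half-width: 1.645 × 0.79 = 1.299.
-1.0 − 1.299 = -2.299; -1.0 + 1.299 = 0.299.

[-2.299, 0.299]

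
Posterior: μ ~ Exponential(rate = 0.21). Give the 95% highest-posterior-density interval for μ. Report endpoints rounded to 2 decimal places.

The exponential density is strictly decreasing on [0, ∞), so the HPD interval is anchored at 0: [0, q] with P(μ ≤ q) = 0.95.
q = −ln(1 − 0.95) / 0.21 = 2.9957 / 0.21 = 14.27.

[0.00, 14.27]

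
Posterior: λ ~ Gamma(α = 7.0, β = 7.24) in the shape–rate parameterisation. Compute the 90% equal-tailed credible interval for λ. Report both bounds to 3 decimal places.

Posterior: Gamma(shape 7.0, rate 7.24).
Equal-tailed 90% interval: Gamma(7.0, 7.24) quantiles at 0.05 and 0.95.
Posterior mean ≈ 0.967, SD ≈ 0.365; a Normal approximation gives roughly [0.366, 1.568].
Exact: lower = 0.454; upper = 1.636.

[0.454, 1.636]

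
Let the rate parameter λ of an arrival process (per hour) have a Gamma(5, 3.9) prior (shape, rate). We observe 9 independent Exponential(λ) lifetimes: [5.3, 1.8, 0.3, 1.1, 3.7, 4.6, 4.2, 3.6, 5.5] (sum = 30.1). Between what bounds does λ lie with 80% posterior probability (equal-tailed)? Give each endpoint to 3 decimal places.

[0.279, 0.558]

Posterior: Gamma(5+9, 3.9+30.1) = Gamma(14, 34.0) (shape, rate).
Equal-tailed 80% interval: Gamma(14, 34.0) quantiles at 0.1 and 0.9.
Posterior mean ≈ 0.412, SD ≈ 0.110; a Normal approximation gives roughly [0.271, 0.553].
Exact: lower = 0.279; upper = 0.558.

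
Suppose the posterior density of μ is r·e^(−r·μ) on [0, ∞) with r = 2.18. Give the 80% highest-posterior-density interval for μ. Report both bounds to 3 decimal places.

The exponential density is strictly decreasing on [0, ∞), so the HPD interval is anchored at 0: [0, q] with P(μ ≤ q) = 0.80.
q = −ln(1 − 0.80) / 2.18 = 1.6094 / 2.18 = 0.738.

[0.000, 0.738]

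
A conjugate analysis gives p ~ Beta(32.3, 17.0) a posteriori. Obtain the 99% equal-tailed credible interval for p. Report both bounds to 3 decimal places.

[0.474, 0.813]

Posterior: Beta(32.3, 17.0).
Equal-tailed 99% interval: the 0.005 and 0.995 quantiles of Beta(32.3, 17.0).
Posterior mean ≈ 0.655, SD ≈ 0.067; a Normal approximation gives roughly [0.483, 0.828].
Exact: F⁻¹(0.005) = 0.474; F⁻¹(0.995) = 0.813.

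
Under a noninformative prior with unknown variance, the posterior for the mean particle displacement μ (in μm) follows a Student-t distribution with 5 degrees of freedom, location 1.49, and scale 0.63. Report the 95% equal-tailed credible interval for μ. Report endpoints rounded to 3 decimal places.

[-0.129, 3.109]

The t_5 distribution is symmetric; the 95% interval is 1.49 ± t·0.63 with t_{0.975,5} = 2.571.
Half-width: 2.571 × 0.63 = 1.619.
1.49 − 1.619 = -0.129; 1.49 + 1.619 = 3.109.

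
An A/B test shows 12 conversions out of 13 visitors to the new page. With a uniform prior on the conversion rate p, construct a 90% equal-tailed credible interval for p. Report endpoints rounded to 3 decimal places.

Posterior: Beta(1+12, 1+1) = Beta(13, 2).
Equal-tailed 90% interval: the 0.05 and 0.95 quantiles of Beta(13, 2).
Posterior mean ≈ 0.867, SD ≈ 0.085; a Normal approximation gives roughly [0.727, 1.006].
Exact: F⁻¹(0.05) = 0.703; F⁻¹(0.95) = 0.974.

[0.703, 0.974]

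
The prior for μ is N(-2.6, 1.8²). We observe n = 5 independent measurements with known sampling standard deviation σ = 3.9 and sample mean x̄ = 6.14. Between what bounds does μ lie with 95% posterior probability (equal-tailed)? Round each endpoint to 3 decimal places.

[-0.547, 4.363]

Posterior precision = 1/1.8² + 5/3.9² = 0.3086 + 0.3287 = 0.6374, so posterior SD = 1.2526.
Posterior mean = (-2.6/1.8² + 5·6.14/3.9²) / 0.6374 = 1.9077.
Interval: 1.9077 ± 1.960 × 1.2526 → [-0.547, 4.363].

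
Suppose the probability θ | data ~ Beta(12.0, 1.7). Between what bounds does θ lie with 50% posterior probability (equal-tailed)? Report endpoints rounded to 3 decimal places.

Posterior: Beta(12.0, 1.7).
Equal-tailed 50% interval: the 0.25 and 0.75 quantiles of Beta(12.0, 1.7).
Posterior mean ≈ 0.876, SD ≈ 0.086; a Normal approximation gives roughly [0.818, 0.934].
Exact: F⁻¹(0.25) = 0.829; F⁻¹(0.75) = 0.941.

[0.829, 0.941]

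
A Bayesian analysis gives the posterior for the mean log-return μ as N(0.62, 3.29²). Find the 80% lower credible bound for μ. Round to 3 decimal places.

Need L with P(μ ≥ L) = 0.80: L = 0.62 − z_{0.2}·3.29.
z = 0.842; L = 0.62 − 0.842 × 3.29 = -2.149.

-2.149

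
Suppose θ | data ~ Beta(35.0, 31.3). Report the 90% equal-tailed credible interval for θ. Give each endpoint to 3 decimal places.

Posterior: Beta(35.0, 31.3).
Equal-tailed 90% interval: the 0.05 and 0.95 quantiles of Beta(35.0, 31.3).
Posterior mean ≈ 0.528, SD ≈ 0.061; a Normal approximation gives roughly [0.428, 0.628].
Exact: F⁻¹(0.05) = 0.427; F⁻¹(0.95) = 0.628.

[0.427, 0.628]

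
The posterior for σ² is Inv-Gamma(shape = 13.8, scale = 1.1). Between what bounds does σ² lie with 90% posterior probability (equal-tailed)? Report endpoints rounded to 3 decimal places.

[0.054, 0.132]

Inverse-Gamma(13.8, 1.1) quantiles: F⁻¹(0.05) and F⁻¹(0.95).
Equivalently, 1/σ² ~ Gamma(13.8, rate = 1.1); invert its 0.95 and 0.05 quantiles.
Posterior mean ≈ 0.086, SD ≈ 0.025; a Normal approximation gives roughly [0.045, 0.127].
Exact: lower = 0.054; upper = 0.132.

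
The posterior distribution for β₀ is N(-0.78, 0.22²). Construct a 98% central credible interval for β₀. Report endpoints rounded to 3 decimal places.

The posterior is symmetric, so the 98% equal-tailed interval is β₀ = -0.78 ± z·0.22 with z = 2.326.
Half-width: 2.326 × 0.22 = 0.512.
-0.78 − 0.512 = -1.292; -0.78 + 0.512 = -0.268.

[-1.292, -0.268]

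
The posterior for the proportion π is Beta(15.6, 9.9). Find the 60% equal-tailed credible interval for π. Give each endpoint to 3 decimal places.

Posterior: Beta(15.6, 9.9).
Equal-tailed 60% interval: the 0.2 and 0.8 quantiles of Beta(15.6, 9.9).
Posterior mean ≈ 0.612, SD ≈ 0.095; a Normal approximation gives roughly [0.532, 0.691].
Exact: F⁻¹(0.2) = 0.531; F⁻¹(0.8) = 0.694.

[0.531, 0.694]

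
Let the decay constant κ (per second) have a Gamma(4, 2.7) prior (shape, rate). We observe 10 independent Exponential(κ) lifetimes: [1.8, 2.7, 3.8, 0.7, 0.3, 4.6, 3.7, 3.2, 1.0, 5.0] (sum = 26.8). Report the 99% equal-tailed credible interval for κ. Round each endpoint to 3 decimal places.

Posterior: Gamma(4+10, 2.7+26.8) = Gamma(14, 29.5) (shape, rate).
Equal-tailed 99% interval: Gamma(14, 29.5) quantiles at 0.005 and 0.995.
Posterior mean ≈ 0.475, SD ≈ 0.127; a Normal approximation gives roughly [0.148, 0.801].
Exact: lower = 0.211; upper = 0.864.

[0.211, 0.864]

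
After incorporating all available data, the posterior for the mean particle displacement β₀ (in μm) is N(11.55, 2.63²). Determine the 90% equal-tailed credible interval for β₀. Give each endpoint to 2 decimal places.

[7.22, 15.88]

The posterior is symmetric, so the 90% equal-tailed interval is β₀ = 11.55 ± z·2.63 with z = 1.645.
Half-width: 1.645 × 2.63 = 4.33.
11.55 − 4.33 = 7.22; 11.55 + 4.33 = 15.88.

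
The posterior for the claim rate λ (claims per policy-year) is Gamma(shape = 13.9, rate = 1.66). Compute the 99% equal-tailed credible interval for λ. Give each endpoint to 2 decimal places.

Posterior: Gamma(shape 13.9, rate 1.66).
Equal-tailed 99% interval: Gamma(13.9, 1.66) quantiles at 0.005 and 0.995.
Posterior mean ≈ 8.37, SD ≈ 2.25; a Normal approximation gives roughly [2.59, 14.16].
Exact: lower = 3.71; upper = 15.28.

[3.71, 15.28]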